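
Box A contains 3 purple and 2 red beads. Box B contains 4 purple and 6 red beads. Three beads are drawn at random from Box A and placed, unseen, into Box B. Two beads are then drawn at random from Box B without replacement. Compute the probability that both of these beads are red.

Condition on how many of the transferred beads are red (from Box A: 2 red of 5; then Box B has 13 total).
  0 red: C(2,0)C(3,3)/C(5,3) = 1/10; then P = C(6,2)/C(13,2) = 5/26
  1 red: C(2,1)C(3,2)/C(5,3) = 3/5; then P = C(7,2)/C(13,2) = 7/26
  2 red: C(2,2)C(3,1)/C(5,3) = 3/10; then P = C(8,2)/C(13,2) = 14/39
P(both red) = 15/52 ≈ 0.2885.

15/52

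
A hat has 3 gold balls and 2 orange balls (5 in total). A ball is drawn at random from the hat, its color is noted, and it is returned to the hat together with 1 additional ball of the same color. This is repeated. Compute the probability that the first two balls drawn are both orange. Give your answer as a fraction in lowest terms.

After a orange draw the hat holds 3 orange out of 6.
P = (2/5)·(3/6) = 1/5 ≈ 0.2000.

1/5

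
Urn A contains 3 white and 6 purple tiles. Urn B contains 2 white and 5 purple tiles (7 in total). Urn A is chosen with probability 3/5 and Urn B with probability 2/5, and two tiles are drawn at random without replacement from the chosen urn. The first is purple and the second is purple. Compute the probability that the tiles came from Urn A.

21/37

P(E | Urn A) = 5/12; P(E | Urn B) = 10/21.
P(E) = 3/5·5/12 + 2/5·10/21 = 37/84.
By Bayes' rule, P(Urn A | E) = 1/4 / 37/84 = 21/37 ≈ 0.5676.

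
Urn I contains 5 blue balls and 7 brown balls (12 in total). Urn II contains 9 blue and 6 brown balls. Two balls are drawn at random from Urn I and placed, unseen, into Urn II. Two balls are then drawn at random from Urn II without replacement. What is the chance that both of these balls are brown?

491/2992

Condition on how many of the transferred balls are brown (from Urn I: 7 brown of 12; then Urn II has 17 total).
  0 brown: C(7,0)C(5,2)/C(12,2) = 5/33; then P = C(6,2)/C(17,2) = 15/136
  1 brown: C(7,1)C(5,1)/C(12,2) = 35/66; then P = C(7,2)/C(17,2) = 21/136
  2 brown: C(7,2)C(5,0)/C(12,2) = 7/22; then P = C(8,2)/C(17,2) = 7/34
P(both brown) = 491/2992 ≈ 0.1641.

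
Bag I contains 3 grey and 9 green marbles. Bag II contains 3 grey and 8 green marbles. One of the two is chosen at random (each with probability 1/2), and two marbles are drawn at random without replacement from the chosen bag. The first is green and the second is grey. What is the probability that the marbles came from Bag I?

15/31

P(E | Bag I) = 9/44; P(E | Bag II) = 12/55.
P(E) = 1/2·9/44 + 1/2·12/55 = 93/440.
By Bayes' rule, P(Bag I | E) = 9/88 / 93/440 = 15/31 ≈ 0.4839.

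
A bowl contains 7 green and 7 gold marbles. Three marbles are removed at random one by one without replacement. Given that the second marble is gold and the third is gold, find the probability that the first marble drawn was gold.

5/12

P(first=gold and the second marble is gold and the third is gold) = (7/14)·(6/13)·(5/12) = 5/52.
P(E) = Σ over first color = 7/52 + 5/52 = 3/13.
By Bayes, P(first=gold | E) = 5/52 / 3/13 = 5/12 ≈ 0.4167.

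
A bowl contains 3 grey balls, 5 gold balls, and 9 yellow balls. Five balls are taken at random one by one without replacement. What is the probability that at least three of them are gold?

103/884

Sum the hypergeometric tail for j = 3,…,5 gold balls.
Favorable = C(5,3)·C(12,2) + C(5,4)·C(12,1) + C(5,5)·C(12,0) = 721; total = C(17,5) = 6188.
P = 721/6188 = 103/884 ≈ 0.1165.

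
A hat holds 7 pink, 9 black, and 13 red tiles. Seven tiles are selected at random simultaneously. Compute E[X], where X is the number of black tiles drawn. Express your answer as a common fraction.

63/29

By linearity of expectation, E[X] = Σ P(draw i is black); by symmetry each draw (even without replacement) has P(black) = 9/29.
E[X] = 7 · 9/29 = 63/29 ≈ 2.1724.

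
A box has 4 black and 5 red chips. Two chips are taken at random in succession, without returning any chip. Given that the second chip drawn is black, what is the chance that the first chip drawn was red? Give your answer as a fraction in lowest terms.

5/8

P(first=red and the second chip drawn is black) = (5/9)·(4/8) = 5/18.
P(the second chip drawn is black) = Σ over first color = 1/6 + 5/18 = 4/9.
By Bayes, P(first=red | the second chip drawn is black) = 5/18 / 4/9 = 5/8 ≈ 0.6250.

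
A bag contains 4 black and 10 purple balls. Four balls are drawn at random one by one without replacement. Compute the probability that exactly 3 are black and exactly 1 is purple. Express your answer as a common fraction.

Unordered draws without replacement: count favorable combinations over C(14,4).
Favorable = C(4,3) · C(10,1) = 40; total = C(14,4) = 1001.
P = 40/1001 = 40/1001 ≈ 0.0400.

40/1001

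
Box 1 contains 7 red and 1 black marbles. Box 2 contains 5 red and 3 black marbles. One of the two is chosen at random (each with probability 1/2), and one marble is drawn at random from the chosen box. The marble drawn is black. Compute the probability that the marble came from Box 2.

P(black | Box 1) = 1/8; P(black | Box 2) = 3/8.
P(black) = 1/2·1/8 + 1/2·3/8 = 1/4.
By Bayes' rule, P(Box 2 | black) = 3/16 / 1/4 = 3/4 ≈ 0.7500.

3/4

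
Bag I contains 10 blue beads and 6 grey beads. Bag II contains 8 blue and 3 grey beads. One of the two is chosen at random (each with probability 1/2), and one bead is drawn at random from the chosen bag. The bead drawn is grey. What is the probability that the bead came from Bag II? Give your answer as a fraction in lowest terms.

P(grey | Bag I) = 3/8; P(grey | Bag II) = 3/11.
P(grey) = 1/2·3/8 + 1/2·3/11 = 57/176.
By Bayes' rule, P(Bag II | grey) = 3/22 / 57/176 = 8/19 ≈ 0.4211.

8/19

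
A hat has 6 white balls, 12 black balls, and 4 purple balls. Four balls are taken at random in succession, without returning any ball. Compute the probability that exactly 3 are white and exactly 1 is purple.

Unordered draws without replacement: count favorable combinations over C(22,4).
Favorable = C(6,3) · C(12,0) · C(4,1) = 80; total = C(22,4) = 7315.
P = 80/7315 = 16/1463 ≈ 0.0109.

16/1463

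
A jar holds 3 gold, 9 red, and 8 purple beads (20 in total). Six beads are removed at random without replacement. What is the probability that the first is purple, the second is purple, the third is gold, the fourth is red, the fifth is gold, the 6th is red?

7/8075

Multiply the conditional probability of each draw in order, without replacement, so each draw removes one from its color and from the total.
P = (8/20) · (7/19) · (3/18) · (9/17) · (2/16) · (8/15) = 7/8075 ≈ 0.0009.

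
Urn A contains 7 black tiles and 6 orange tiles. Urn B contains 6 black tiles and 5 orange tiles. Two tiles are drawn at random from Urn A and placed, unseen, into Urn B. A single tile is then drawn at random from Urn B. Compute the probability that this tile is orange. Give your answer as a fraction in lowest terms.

Condition on how many of the transferred tiles are orange (from Urn A: 6 orange of 13; then Urn B has 13 total).
  0 orange: C(6,0)C(7,2)/C(13,2) = 7/26; then P = 5/13
  1 orange: C(6,1)C(7,1)/C(13,2) = 7/13; then P = 6/13
  2 orange: C(6,2)C(7,0)/C(13,2) = 5/26; then P = 7/13
P(orange from Urn B) = 77/169 ≈ 0.4556.

77/169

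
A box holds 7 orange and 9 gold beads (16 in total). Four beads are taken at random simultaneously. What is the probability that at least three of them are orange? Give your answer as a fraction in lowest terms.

Sum the hypergeometric tail for j = 3,…,4 orange beads.
Favorable = C(7,3)·C(9,1) + C(7,4)·C(9,0) = 350; total = C(16,4) = 1820.
P = 350/1820 = 5/26 ≈ 0.1923.

5/26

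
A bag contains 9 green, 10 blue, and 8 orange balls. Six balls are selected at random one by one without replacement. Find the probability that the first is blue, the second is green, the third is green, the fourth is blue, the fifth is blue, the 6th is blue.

Multiply the conditional probability of each draw in order, without replacement, so each draw removes one from its color and from the total.
P = (10/27) · (9/26) · (8/25) · (9/24) · (8/23) · (7/22) = 28/16445 ≈ 0.0017.

28/16445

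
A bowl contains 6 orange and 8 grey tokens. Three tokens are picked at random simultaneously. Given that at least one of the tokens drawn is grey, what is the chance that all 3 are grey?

P(all 3 grey) = C(8,3)/C(14,3) = 2/13; P(at least one grey) = 1 − C(6,3)/C(14,3) = 86/91.
Since 'all 3 grey' ⊆ 'at least one grey', P(all 3 | at least one) = 2/13 / 86/91 = 7/43 ≈ 0.1628.

7/43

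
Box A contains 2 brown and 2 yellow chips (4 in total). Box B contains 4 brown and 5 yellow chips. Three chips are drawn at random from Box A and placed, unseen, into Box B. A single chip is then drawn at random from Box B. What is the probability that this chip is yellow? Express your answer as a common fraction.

13/24

Condition on how many of the transferred chips are yellow (from Box A: 2 yellow of 4; then Box B has 12 total).
  1 yellow: C(2,1)C(2,2)/C(4,3) = 1/2; then P = 6/12
  2 yellow: C(2,2)C(2,1)/C(4,3) = 1/2; then P = 7/12
P(yellow from Box B) = 13/24 ≈ 0.5417.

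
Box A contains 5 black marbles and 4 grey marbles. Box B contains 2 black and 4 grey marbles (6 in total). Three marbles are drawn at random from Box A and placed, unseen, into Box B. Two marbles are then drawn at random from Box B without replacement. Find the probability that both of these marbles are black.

Condition on how many of the transferred marbles are black (from Box A: 5 black of 9; then Box B has 9 total).
  0 black: C(5,0)C(4,3)/C(9,3) = 1/21; then P = C(2,2)/C(9,2) = 1/36
  1 black: C(5,1)C(4,2)/C(9,3) = 5/14; then P = C(3,2)/C(9,2) = 1/12
  2 black: C(5,2)C(4,1)/C(9,3) = 10/21; then P = C(4,2)/C(9,2) = 1/6
  3 black: C(5,3)C(4,0)/C(9,3) = 5/42; then P = C(5,2)/C(9,2) = 5/18
P(both black) = 31/216 ≈ 0.1435.

31/216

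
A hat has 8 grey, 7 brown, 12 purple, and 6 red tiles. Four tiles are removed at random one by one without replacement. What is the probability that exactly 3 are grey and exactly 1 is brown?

49/5115

Unordered draws without replacement: count favorable combinations over C(33,4).
Favorable = C(8,3) · C(7,1) · C(12,0) · C(6,0) = 392; total = C(33,4) = 40920.
P = 392/40920 = 49/5115 ≈ 0.0096.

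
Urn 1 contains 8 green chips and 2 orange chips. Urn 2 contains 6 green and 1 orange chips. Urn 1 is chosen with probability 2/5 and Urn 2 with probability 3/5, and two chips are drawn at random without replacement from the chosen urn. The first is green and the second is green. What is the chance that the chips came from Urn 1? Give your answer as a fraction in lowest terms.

392/1067

P(E | Urn 1) = 28/45; P(E | Urn 2) = 5/7.
P(E) = 2/5·28/45 + 3/5·5/7 = 1067/1575.
By Bayes' rule, P(Urn 1 | E) = 56/225 / 1067/1575 = 392/1067 ≈ 0.3674.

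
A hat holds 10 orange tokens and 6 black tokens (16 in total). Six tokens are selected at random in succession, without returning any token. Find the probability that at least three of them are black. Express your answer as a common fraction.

56/143

Sum the hypergeometric tail for j = 3,…,6 black tokens.
Favorable = C(6,3)·C(10,3) + C(6,4)·C(10,2) + C(6,5)·C(10,1) + C(6,6)·C(10,0) = 3136; total = C(16,6) = 8008.
P = 3136/8008 = 56/143 ≈ 0.3916.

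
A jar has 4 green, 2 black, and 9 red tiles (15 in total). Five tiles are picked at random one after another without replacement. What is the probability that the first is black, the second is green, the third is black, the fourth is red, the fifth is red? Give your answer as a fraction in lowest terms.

8/5005

Multiply the conditional probability of each draw in order, without replacement, so each draw removes one from its color and from the total.
P = (2/15) · (4/14) · (1/13) · (9/12) · (8/11) = 8/5005 ≈ 0.0016.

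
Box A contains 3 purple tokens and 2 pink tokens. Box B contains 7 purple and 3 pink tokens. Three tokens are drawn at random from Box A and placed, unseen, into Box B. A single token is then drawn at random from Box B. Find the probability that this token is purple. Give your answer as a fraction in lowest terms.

Condition on how many of the transferred tokens are purple (from Box A: 3 purple of 5; then Box B has 13 total).
  1 purple: C(3,1)C(2,2)/C(5,3) = 3/10; then P = 8/13
  2 purple: C(3,2)C(2,1)/C(5,3) = 3/5; then P = 9/13
  3 purple: C(3,3)C(2,0)/C(5,3) = 1/10; then P = 10/13
P(purple from Box B) = 44/65 ≈ 0.6769.

44/65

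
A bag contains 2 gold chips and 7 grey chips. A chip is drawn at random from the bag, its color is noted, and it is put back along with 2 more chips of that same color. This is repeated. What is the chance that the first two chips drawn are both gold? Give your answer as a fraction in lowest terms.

8/99

After a gold draw the bag holds 4 gold out of 11.
P = (2/9)·(4/11) = 8/99 ≈ 0.0808.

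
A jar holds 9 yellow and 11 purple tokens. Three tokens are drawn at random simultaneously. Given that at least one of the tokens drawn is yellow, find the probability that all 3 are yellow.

28/325

P(all 3 yellow) = C(9,3)/C(20,3) = 7/95; P(at least one yellow) = 1 − C(11,3)/C(20,3) = 65/76.
Since 'all 3 yellow' ⊆ 'at least one yellow', P(all 3 | at least one) = 7/95 / 65/76 = 28/325 ≈ 0.0862.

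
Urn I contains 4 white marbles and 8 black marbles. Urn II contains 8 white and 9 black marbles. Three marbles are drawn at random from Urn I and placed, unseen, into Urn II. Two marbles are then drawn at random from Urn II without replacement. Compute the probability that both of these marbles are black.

16/55

Condition on how many of the transferred marbles are black (from Urn I: 8 black of 12; then Urn II has 20 total).
  0 black: C(8,0)C(4,3)/C(12,3) = 1/55; then P = C(9,2)/C(20,2) = 18/95
  1 black: C(8,1)C(4,2)/C(12,3) = 12/55; then P = C(10,2)/C(20,2) = 9/38
  2 black: C(8,2)C(4,1)/C(12,3) = 28/55; then P = C(11,2)/C(20,2) = 11/38
  3 black: C(8,3)C(4,0)/C(12,3) = 14/55; then P = C(12,2)/C(20,2) = 33/95
P(both black) = 16/55 ≈ 0.2909.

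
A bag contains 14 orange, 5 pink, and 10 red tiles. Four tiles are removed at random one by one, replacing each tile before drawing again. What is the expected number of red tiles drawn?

By linearity of expectation, E[X] = Σ P(draw i is red); each independent draw has P(red) = 10/29.
E[X] = 4 · 10/29 = 40/29 ≈ 1.3793.

40/29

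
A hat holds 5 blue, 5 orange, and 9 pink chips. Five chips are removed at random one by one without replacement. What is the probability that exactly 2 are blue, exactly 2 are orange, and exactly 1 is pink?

Unordered draws without replacement: count favorable combinations over C(19,5).
Favorable = C(5,2) · C(5,2) · C(9,1) = 900; total = C(19,5) = 11628.
P = 900/11628 = 25/323 ≈ 0.0774.

25/323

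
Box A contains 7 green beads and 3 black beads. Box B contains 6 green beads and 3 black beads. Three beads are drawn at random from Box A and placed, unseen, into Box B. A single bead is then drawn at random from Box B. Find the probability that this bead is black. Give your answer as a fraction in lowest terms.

Condition on how many of the transferred beads are black (from Box A: 3 black of 10; then Box B has 12 total).
  0 black: C(3,0)C(7,3)/C(10,3) = 7/24; then P = 3/12
  1 black: C(3,1)C(7,2)/C(10,3) = 21/40; then P = 4/12
  2 black: C(3,2)C(7,1)/C(10,3) = 7/40; then P = 5/12
  3 black: C(3,3)C(7,0)/C(10,3) = 1/120; then P = 6/12
P(black from Box B) = 13/40 ≈ 0.3250.

13/40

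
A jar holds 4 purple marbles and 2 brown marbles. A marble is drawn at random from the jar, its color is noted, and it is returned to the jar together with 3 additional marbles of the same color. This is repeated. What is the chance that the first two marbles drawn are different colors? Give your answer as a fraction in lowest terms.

8/27

Either brown then purple, or purple then brown; after the first draw the total is 9.
P = (2/6)·(4/9) + (4/6)·(2/9) = 8/27 ≈ 0.2963.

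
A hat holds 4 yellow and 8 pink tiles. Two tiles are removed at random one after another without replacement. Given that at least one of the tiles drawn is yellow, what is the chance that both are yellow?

P(both yellow) = C(4,2)/C(12,2) = 1/11; P(at least one yellow) = 1 − C(8,2)/C(12,2) = 19/33.
Since 'both yellow' ⊆ 'at least one yellow', P(both | at least one) = 1/11 / 19/33 = 3/19 ≈ 0.1579.

3/19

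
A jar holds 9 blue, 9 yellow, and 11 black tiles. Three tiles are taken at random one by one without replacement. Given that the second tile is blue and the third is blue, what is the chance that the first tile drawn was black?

P(first=black and the second tile is blue and the third is blue) = (11/29)·(9/28)·(8/27) = 22/609.
P(E) = Σ over first color = 2/87 + 6/203 + 22/609 = 18/203.
By Bayes, P(first=black | E) = 22/609 / 18/203 = 11/27 ≈ 0.4074.

11/27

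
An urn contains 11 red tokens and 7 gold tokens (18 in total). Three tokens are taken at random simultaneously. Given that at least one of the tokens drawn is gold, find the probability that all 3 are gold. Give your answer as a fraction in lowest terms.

5/93

P(all 3 gold) = C(7,3)/C(18,3) = 35/816; P(at least one gold) = 1 − C(11,3)/C(18,3) = 217/272.
Since 'all 3 gold' ⊆ 'at least one gold', P(all 3 | at least one) = 35/816 / 217/272 = 5/93 ≈ 0.0538.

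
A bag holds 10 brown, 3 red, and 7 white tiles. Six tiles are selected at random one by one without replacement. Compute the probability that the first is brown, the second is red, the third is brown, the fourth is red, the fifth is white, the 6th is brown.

7/6460

Multiply the conditional probability of each draw in order, without replacement, so each draw removes one from its color and from the total.
P = (10/20) · (3/19) · (9/18) · (2/17) · (7/16) · (8/15) = 7/6460 ≈ 0.0011.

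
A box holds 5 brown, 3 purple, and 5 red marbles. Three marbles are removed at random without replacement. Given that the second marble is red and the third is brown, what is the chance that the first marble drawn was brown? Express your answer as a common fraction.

4/11

P(first=brown and the second marble is red and the third is brown) = (5/13)·(5/12)·(4/11) = 25/429.
P(E) = Σ over first color = 25/429 + 25/572 + 25/429 = 25/156.
By Bayes, P(first=brown | E) = 25/429 / 25/156 = 4/11 ≈ 0.3636.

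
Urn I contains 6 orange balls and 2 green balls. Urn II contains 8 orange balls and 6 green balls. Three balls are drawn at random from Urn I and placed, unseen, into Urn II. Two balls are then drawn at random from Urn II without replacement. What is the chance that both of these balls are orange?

1333/3808

Condition on how many of the transferred balls are orange (from Urn I: 6 orange of 8; then Urn II has 17 total).
  1 orange: C(6,1)C(2,2)/C(8,3) = 3/28; then P = C(9,2)/C(17,2) = 9/34
  2 orange: C(6,2)C(2,1)/C(8,3) = 15/28; then P = C(10,2)/C(17,2) = 45/136
  3 orange: C(6,3)C(2,0)/C(8,3) = 5/14; then P = C(11,2)/C(17,2) = 55/136
P(both orange) = 1333/3808 ≈ 0.3501.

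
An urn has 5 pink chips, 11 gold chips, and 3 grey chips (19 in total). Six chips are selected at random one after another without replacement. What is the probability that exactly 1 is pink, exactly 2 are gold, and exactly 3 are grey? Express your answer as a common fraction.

275/27132

Unordered draws without replacement: count favorable combinations over C(19,6).
Favorable = C(5,1) · C(11,2) · C(3,3) = 275; total = C(19,6) = 27132.
P = 275/27132 = 275/27132 ≈ 0.0101.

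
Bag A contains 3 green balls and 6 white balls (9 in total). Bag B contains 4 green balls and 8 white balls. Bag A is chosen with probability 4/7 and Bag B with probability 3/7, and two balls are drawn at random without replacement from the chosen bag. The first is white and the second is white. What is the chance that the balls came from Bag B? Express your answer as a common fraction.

P(E | Bag A) = 5/12; P(E | Bag B) = 14/33.
P(E) = 4/7·5/12 + 3/7·14/33 = 97/231.
By Bayes' rule, P(Bag B | E) = 2/11 / 97/231 = 42/97 ≈ 0.4330.

42/97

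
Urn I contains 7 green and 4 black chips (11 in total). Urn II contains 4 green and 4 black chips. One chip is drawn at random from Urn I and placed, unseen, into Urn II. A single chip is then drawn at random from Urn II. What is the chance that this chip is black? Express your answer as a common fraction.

16/33

Condition on how many of the transferred chips are black (from Urn I: 4 black of 11; then Urn II has 9 total).
  0 black: C(4,0)C(7,1)/C(11,1) = 7/11; then P = 4/9
  1 black: C(4,1)C(7,0)/C(11,1) = 4/11; then P = 5/9
P(black from Urn II) = 16/33 ≈ 0.4848.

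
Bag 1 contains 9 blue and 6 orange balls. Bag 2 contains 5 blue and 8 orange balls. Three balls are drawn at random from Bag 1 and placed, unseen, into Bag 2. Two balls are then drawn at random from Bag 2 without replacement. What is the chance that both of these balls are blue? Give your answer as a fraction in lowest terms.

701/4200

Condition on how many of the transferred balls are blue (from Bag 1: 9 blue of 15; then Bag 2 has 16 total).
  0 blue: C(9,0)C(6,3)/C(15,3) = 4/91; then P = C(5,2)/C(16,2) = 1/12
  1 blue: C(9,1)C(6,2)/C(15,3) = 27/91; then P = C(6,2)/C(16,2) = 1/8
  2 blue: C(9,2)C(6,1)/C(15,3) = 216/455; then P = C(7,2)/C(16,2) = 7/40
  3 blue: C(9,3)C(6,0)/C(15,3) = 12/65; then P = C(8,2)/C(16,2) = 7/30
P(both blue) = 701/4200 ≈ 0.1669.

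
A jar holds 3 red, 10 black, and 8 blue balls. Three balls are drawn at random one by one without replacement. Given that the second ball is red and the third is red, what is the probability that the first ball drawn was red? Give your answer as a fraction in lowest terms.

P(first=red and the second ball is red and the third is red) = (3/21)·(2/20)·(1/19) = 1/1330.
P(E) = Σ over first color = 1/1330 + 1/133 + 4/665 = 1/70.
By Bayes, P(first=red | E) = 1/1330 / 1/70 = 1/19 ≈ 0.0526.

1/19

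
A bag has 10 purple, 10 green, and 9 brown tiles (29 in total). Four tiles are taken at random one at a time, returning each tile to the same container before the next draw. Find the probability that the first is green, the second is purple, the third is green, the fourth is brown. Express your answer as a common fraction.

9000/707281

Multiply the conditional probability of each draw in order, with replacement (the composition resets each draw).
P = (10/29) · (10/29) · (10/29) · (9/29) = 9000/707281 ≈ 0.0127.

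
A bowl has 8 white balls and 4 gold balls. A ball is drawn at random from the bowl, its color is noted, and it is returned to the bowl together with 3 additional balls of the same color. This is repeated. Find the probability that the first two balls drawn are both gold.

7/45

After a gold draw the bowl holds 7 gold out of 15.
P = (4/12)·(7/15) = 7/45 ≈ 0.1556.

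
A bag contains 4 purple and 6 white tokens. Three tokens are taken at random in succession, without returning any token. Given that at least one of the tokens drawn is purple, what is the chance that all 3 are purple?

1/25

P(all 3 purple) = C(4,3)/C(10,3) = 1/30; P(at least one purple) = 1 − C(6,3)/C(10,3) = 5/6.
Since 'all 3 purple' ⊆ 'at least one purple', P(all 3 | at least one) = 1/30 / 5/6 = 1/25 ≈ 0.0400.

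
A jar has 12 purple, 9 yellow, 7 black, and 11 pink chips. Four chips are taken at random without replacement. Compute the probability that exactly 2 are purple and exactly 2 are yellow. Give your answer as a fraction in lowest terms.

Unordered draws without replacement: count favorable combinations over C(39,4).
Favorable = C(12,2) · C(9,2) · C(7,0) · C(11,0) = 2376; total = C(39,4) = 82251.
P = 2376/82251 = 264/9139 ≈ 0.0289.

264/9139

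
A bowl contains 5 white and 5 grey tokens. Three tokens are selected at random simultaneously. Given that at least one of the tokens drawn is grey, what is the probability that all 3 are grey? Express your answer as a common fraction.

1/11

P(all 3 grey) = C(5,3)/C(10,3) = 1/12; P(at least one grey) = 1 − C(5,3)/C(10,3) = 11/12.
Since 'all 3 grey' ⊆ 'at least one grey', P(all 3 | at least one) = 1/12 / 11/12 = 1/11 ≈ 0.0909.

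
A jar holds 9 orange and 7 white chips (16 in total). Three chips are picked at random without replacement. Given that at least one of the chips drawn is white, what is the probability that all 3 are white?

P(all 3 white) = C(7,3)/C(16,3) = 1/16; P(at least one white) = 1 − C(9,3)/C(16,3) = 17/20.
Since 'all 3 white' ⊆ 'at least one white', P(all 3 | at least one) = 1/16 / 17/20 = 5/68 ≈ 0.0735.

5/68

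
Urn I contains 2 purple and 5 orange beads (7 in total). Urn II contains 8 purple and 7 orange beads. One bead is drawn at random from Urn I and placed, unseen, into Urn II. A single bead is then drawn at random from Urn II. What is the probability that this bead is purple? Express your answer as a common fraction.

Condition on how many of the transferred beads are purple (from Urn I: 2 purple of 7; then Urn II has 16 total).
  0 purple: C(2,0)C(5,1)/C(7,1) = 5/7; then P = 8/16
  1 purple: C(2,1)C(5,0)/C(7,1) = 2/7; then P = 9/16
P(purple from Urn II) = 29/56 ≈ 0.5179.

29/56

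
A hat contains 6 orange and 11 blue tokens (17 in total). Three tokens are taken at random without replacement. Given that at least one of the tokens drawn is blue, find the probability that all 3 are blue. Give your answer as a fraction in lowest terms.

P(all 3 blue) = C(11,3)/C(17,3) = 33/136; P(at least one blue) = 1 − C(6,3)/C(17,3) = 33/34.
Since 'all 3 blue' ⊆ 'at least one blue', P(all 3 | at least one) = 33/136 / 33/34 = 1/4 ≈ 0.2500.

1/4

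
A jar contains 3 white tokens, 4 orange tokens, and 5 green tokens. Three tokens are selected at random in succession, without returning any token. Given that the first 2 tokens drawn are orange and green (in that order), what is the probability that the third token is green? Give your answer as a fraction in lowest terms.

After removing 1 orange, 1 green, the jar has 4 green out of 10 remaining.
P(third is green | given) = 4/10 = 2/5 ≈ 0.4000.

2/5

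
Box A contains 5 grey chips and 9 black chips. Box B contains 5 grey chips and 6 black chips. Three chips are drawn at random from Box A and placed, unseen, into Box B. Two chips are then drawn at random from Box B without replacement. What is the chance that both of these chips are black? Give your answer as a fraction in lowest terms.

Condition on how many of the transferred chips are black (from Box A: 9 black of 14; then Box B has 14 total).
  0 black: C(9,0)C(5,3)/C(14,3) = 5/182; then P = C(6,2)/C(14,2) = 15/91
  1 black: C(9,1)C(5,2)/C(14,3) = 45/182; then P = C(7,2)/C(14,2) = 3/13
  2 black: C(9,2)C(5,1)/C(14,3) = 45/91; then P = C(8,2)/C(14,2) = 4/13
  3 black: C(9,3)C(5,0)/C(14,3) = 3/13; then P = C(9,2)/C(14,2) = 36/91
P(both black) = 2526/8281 ≈ 0.3050.

2526/8281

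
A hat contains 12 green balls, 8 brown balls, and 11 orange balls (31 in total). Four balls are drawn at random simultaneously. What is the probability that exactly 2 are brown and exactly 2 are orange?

44/899

Unordered draws without replacement: count favorable combinations over C(31,4).
Favorable = C(12,0) · C(8,2) · C(11,2) = 1540; total = C(31,4) = 31465.
P = 1540/31465 = 44/899 ≈ 0.0489.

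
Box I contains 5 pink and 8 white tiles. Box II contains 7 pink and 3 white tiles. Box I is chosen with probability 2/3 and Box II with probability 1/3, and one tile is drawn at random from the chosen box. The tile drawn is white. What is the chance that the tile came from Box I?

P(white | Box I) = 8/13; P(white | Box II) = 3/10.
P(white) = 2/3·8/13 + 1/3·3/10 = 199/390.
By Bayes' rule, P(Box I | white) = 16/39 / 199/390 = 160/199 ≈ 0.8040.

160/199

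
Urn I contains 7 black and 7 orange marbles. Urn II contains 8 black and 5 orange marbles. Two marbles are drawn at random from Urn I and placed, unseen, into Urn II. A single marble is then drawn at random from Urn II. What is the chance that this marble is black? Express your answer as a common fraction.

Condition on how many of the transferred marbles are black (from Urn I: 7 black of 14; then Urn II has 15 total).
  0 black: C(7,0)C(7,2)/C(14,2) = 3/13; then P = 8/15
  1 black: C(7,1)C(7,1)/C(14,2) = 7/13; then P = 9/15
  2 black: C(7,2)C(7,0)/C(14,2) = 3/13; then P = 10/15
P(black from Urn II) = 3/5 ≈ 0.6000.

3/5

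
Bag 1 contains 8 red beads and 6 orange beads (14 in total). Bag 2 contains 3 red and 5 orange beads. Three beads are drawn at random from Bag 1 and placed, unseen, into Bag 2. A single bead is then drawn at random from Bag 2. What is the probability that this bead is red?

3/7

Condition on how many of the transferred beads are red (from Bag 1: 8 red of 14; then Bag 2 has 11 total).
  0 red: C(8,0)C(6,3)/C(14,3) = 5/91; then P = 3/11
  1 red: C(8,1)C(6,2)/C(14,3) = 30/91; then P = 4/11
  2 red: C(8,2)C(6,1)/C(14,3) = 6/13; then P = 5/11
  3 red: C(8,3)C(6,0)/C(14,3) = 2/13; then P = 6/11
P(red from Bag 2) = 3/7 ≈ 0.4286.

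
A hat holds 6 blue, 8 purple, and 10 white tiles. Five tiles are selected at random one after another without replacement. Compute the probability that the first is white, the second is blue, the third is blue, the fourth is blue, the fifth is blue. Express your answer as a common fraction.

Multiply the conditional probability of each draw in order, without replacement, so each draw removes one from its color and from the total.
P = (10/24) · (6/23) · (5/22) · (4/21) · (3/20) = 5/7084 ≈ 0.0007.

5/7084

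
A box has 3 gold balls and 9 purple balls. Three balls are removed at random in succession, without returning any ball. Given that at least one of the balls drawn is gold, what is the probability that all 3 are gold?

1/136

P(all 3 gold) = C(3,3)/C(12,3) = 1/220; P(at least one gold) = 1 − C(9,3)/C(12,3) = 34/55.
Since 'all 3 gold' ⊆ 'at least one gold', P(all 3 | at least one) = 1/220 / 34/55 = 1/136 ≈ 0.0074.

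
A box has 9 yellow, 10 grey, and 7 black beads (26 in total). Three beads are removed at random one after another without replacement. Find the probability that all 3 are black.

Unordered draws without replacement: count favorable combinations over C(26,3).
Favorable = C(9,0) · C(10,0) · C(7,3) = 35; total = C(26,3) = 2600.
P = 35/2600 = 7/520 ≈ 0.0135.

7/520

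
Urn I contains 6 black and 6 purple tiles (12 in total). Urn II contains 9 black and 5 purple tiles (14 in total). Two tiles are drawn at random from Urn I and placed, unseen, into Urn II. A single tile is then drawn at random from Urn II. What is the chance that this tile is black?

5/8

Condition on how many of the transferred tiles are black (from Urn I: 6 black of 12; then Urn II has 16 total).
  0 black: C(6,0)C(6,2)/C(12,2) = 5/22; then P = 9/16
  1 black: C(6,1)C(6,1)/C(12,2) = 6/11; then P = 10/16
  2 black: C(6,2)C(6,0)/C(12,2) = 5/22; then P = 11/16
P(black from Urn II) = 5/8 ≈ 0.6250.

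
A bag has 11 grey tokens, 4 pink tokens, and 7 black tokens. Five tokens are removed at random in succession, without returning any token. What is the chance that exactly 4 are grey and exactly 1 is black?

Unordered draws without replacement: count favorable combinations over C(22,5).
Favorable = C(11,4) · C(4,0) · C(7,1) = 2310; total = C(22,5) = 26334.
P = 2310/26334 = 5/57 ≈ 0.0877.

5/57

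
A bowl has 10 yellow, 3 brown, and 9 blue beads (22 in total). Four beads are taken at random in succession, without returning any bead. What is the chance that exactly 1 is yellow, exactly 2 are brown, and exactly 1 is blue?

54/1463

Unordered draws without replacement: count favorable combinations over C(22,4).
Favorable = C(10,1) · C(3,2) · C(9,1) = 270; total = C(22,4) = 7315.
P = 270/7315 = 54/1463 ≈ 0.0369.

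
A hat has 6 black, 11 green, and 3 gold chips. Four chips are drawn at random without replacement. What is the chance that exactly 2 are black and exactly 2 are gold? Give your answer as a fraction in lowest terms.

Unordered draws without replacement: count favorable combinations over C(20,4).
Favorable = C(6,2) · C(11,0) · C(3,2) = 45; total = C(20,4) = 4845.
P = 45/4845 = 3/323 ≈ 0.0093.

3/323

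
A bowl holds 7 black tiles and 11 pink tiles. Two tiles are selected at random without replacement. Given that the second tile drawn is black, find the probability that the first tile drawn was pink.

11/17

P(first=pink and the second tile drawn is black) = (11/18)·(7/17) = 77/306.
P(the second tile drawn is black) = Σ over first color = 7/51 + 77/306 = 7/18.
By Bayes, P(first=pink | the second tile drawn is black) = 77/306 / 7/18 = 11/17 ≈ 0.6471.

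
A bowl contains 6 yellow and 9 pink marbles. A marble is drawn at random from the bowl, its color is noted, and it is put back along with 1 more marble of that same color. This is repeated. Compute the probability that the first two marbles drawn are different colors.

9/20

Either yellow then pink, or pink then yellow; after the first draw the total is 16.
P = (6/15)·(9/16) + (9/15)·(6/16) = 9/20 ≈ 0.4500.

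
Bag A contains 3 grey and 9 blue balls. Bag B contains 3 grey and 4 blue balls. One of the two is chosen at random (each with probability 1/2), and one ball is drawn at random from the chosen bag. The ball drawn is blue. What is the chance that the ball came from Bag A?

P(blue | Bag A) = 3/4; P(blue | Bag B) = 4/7.
P(blue) = 1/2·3/4 + 1/2·4/7 = 37/56.
By Bayes' rule, P(Bag A | blue) = 3/8 / 37/56 = 21/37 ≈ 0.5676.

21/37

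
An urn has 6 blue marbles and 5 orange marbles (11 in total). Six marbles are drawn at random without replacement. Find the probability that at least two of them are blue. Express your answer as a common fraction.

76/77

Sum the hypergeometric tail for j = 2,…,6 blue marbles.
Favorable = C(6,2)·C(5,4) + C(6,3)·C(5,3) + C(6,4)·C(5,2) + C(6,5)·C(5,1) + C(6,6)·C(5,0) = 456; total = C(11,6) = 462.
P = 456/462 = 76/77 ≈ 0.9870.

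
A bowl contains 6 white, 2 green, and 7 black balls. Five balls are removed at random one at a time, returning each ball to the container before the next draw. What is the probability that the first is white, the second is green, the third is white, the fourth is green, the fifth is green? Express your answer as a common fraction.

Multiply the conditional probability of each draw in order, with replacement (the composition resets each draw).
P = (6/15) · (2/15) · (6/15) · (2/15) · (2/15) = 32/84375 ≈ 0.0004.

32/84375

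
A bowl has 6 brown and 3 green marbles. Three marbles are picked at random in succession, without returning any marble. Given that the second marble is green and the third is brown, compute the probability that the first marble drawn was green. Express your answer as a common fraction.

2/7

P(first=green and the second marble is green and the third is brown) = (3/9)·(2/8)·(6/7) = 1/14.
P(E) = Σ over first color = 5/28 + 1/14 = 1/4.
By Bayes, P(first=green | E) = 1/14 / 1/4 = 2/7 ≈ 0.2857.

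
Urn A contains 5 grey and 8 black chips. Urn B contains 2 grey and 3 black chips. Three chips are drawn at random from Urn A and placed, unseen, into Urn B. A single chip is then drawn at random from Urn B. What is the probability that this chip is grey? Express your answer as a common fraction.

Condition on how many of the transferred chips are grey (from Urn A: 5 grey of 13; then Urn B has 8 total).
  0 grey: C(5,0)C(8,3)/C(13,3) = 28/143; then P = 2/8
  1 grey: C(5,1)C(8,2)/C(13,3) = 70/143; then P = 3/8
  2 grey: C(5,2)C(8,1)/C(13,3) = 40/143; then P = 4/8
  3 grey: C(5,3)C(8,0)/C(13,3) = 5/143; then P = 5/8
P(grey from Urn B) = 41/104 ≈ 0.3942.

41/104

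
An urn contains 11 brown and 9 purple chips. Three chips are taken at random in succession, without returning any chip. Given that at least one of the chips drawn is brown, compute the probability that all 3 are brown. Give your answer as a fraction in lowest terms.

P(all 3 brown) = C(11,3)/C(20,3) = 11/76; P(at least one brown) = 1 − C(9,3)/C(20,3) = 88/95.
Since 'all 3 brown' ⊆ 'at least one brown', P(all 3 | at least one) = 11/76 / 88/95 = 5/32 ≈ 0.1562.

5/32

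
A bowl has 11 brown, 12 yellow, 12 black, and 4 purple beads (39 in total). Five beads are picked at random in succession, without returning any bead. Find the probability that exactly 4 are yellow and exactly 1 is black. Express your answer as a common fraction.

Unordered draws without replacement: count favorable combinations over C(39,5).
Favorable = C(11,0) · C(12,4) · C(12,1) · C(4,0) = 5940; total = C(39,5) = 575757.
P = 5940/575757 = 660/63973 ≈ 0.0103.

660/63973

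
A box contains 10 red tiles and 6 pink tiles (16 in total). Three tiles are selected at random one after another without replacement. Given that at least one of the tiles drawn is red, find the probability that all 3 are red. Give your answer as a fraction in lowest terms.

P(all 3 red) = C(10,3)/C(16,3) = 3/14; P(at least one red) = 1 − C(6,3)/C(16,3) = 27/28.
Since 'all 3 red' ⊆ 'at least one red', P(all 3 | at least one) = 3/14 / 27/28 = 2/9 ≈ 0.2222.

2/9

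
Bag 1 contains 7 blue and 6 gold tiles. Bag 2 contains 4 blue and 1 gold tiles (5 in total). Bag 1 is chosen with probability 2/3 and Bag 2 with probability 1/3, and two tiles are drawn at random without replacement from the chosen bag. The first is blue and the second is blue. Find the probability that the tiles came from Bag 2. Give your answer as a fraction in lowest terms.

P(E | Bag 1) = 7/26; P(E | Bag 2) = 3/5.
P(E) = 2/3·7/26 + 1/3·3/5 = 74/195.
By Bayes' rule, P(Bag 2 | E) = 1/5 / 74/195 = 39/74 ≈ 0.5270.

39/74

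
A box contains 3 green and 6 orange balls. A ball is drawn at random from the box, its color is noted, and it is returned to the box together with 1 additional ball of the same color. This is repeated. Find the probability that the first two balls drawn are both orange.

After a orange draw the box holds 7 orange out of 10.
P = (6/9)·(7/10) = 7/15 ≈ 0.4667.

7/15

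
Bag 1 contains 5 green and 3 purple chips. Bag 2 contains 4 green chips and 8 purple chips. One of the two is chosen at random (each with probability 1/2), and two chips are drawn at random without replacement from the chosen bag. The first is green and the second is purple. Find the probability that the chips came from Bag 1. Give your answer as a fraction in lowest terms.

P(E | Bag 1) = 15/56; P(E | Bag 2) = 8/33.
P(E) = 1/2·15/56 + 1/2·8/33 = 943/3696.
By Bayes' rule, P(Bag 1 | E) = 15/112 / 943/3696 = 495/943 ≈ 0.5249.

495/943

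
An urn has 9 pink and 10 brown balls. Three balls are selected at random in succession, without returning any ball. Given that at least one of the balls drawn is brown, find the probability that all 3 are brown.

P(all 3 brown) = C(10,3)/C(19,3) = 40/323; P(at least one brown) = 1 − C(9,3)/C(19,3) = 295/323.
Since 'all 3 brown' ⊆ 'at least one brown', P(all 3 | at least one) = 40/323 / 295/323 = 8/59 ≈ 0.1356.

8/59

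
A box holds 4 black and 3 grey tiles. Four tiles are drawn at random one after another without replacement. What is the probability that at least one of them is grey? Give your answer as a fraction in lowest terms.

Use the complement: P(at least one grey) = 1 − P(no grey).
P(none) = C(4,4)/C(7,4) = 1/35.
So P = 1 − 1/35 = 34/35 ≈ 0.9714.

34/35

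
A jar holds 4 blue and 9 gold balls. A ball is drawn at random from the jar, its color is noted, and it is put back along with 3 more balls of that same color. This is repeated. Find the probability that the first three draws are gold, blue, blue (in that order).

Track the composition after each reinforcement of +3.
P = (9/13) · (4/16) · (7/19) = 63/988 ≈ 0.0638.

63/988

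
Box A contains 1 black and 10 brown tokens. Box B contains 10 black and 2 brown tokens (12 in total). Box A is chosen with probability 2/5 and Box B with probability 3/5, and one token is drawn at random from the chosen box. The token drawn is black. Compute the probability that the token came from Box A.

P(black | Box A) = 1/11; P(black | Box B) = 5/6.
P(black) = 2/5·1/11 + 3/5·5/6 = 59/110.
By Bayes' rule, P(Box A | black) = 2/55 / 59/110 = 4/59 ≈ 0.0678.

4/59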